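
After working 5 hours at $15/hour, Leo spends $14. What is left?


Calculate earnings:
5 x $15 = $75
Subtract spending:
$75 - $14 = $61

$61


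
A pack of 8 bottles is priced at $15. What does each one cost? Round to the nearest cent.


Total cost: $15
Number of items: 8
Unit price: $15 / 8 = $1.875 ≈ $1.88

$1.88


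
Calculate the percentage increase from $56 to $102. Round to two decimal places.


Find the absolute change:
|102 - 56| = 46
Divide by original and multiply by 100:
46 / 56 x 100 = 82.1428...% ≈ 82.14%

82.14%


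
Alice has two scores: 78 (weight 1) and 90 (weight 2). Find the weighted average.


Weighted sum:
1 x 78 + 2 x 90 = 258
Total weight:
1 + 2 = 3
Weighted average:
258 / 3 = 86

86


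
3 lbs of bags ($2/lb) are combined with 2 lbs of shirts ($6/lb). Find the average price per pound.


Cost of bags:
3 x $2 = $6
Cost of shirts:
2 x $6 = $12
Total cost: $6 + $12 = $18
Total weight: 5 lbs
Average: $18 / 5 = $3.60/lb

$3.60/lb


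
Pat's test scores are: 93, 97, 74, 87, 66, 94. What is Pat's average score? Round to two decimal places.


Add the scores:
93 + 97 + 74 + 87 + 66 + 94 = 511
Divide by the number of tests:
511 / 6 = 85.1666... ≈ 85.17

85.17


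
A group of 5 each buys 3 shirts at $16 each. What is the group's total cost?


Cost per person:
3 x $16 = $48
Group total:
5 x $48 = $240

$240


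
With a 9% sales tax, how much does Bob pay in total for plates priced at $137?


Calculate the tax:
9% of $137 = $12.33
Add tax to price:
$137 + $12.33 = $149.33

$149.33


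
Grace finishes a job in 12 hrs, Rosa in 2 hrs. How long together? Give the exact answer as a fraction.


Grace's rate: 1/12 of the job per hour
Rosa's rate: 1/2 of the job per hour
Combined rate: 1/12 + 1/2 = 7/12 per hour
Time = 1 / (7/12) = 12/7 hours (≈ 1.71 hours)

12/7 hours


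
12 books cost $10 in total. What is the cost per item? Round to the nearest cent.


Total cost: $10
Number of items: 12
Unit price: $10 / 12 = $0.8333... ≈ $0.83

$0.83


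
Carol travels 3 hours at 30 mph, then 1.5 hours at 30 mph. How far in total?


Leg 1 distance:
30 x 3 = 90 miles
Leg 2 distance:
30 x 1.5 = 45 miles
Total distance:
90 + 45 = 135 miles

135 miles


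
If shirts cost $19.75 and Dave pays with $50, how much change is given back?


Start with the amount paid:
$50
Subtract the price:
$50 - $19.75 = $30.25

$30.25


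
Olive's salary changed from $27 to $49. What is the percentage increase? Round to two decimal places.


Find the absolute change:
|49 - 27| = 22
Divide by original and multiply by 100:
22 / 27 x 100 = 81.4814...% ≈ 81.48%

81.48%


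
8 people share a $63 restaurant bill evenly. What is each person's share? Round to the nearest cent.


Total bill: $63
Number of people: 8
Each pays: $63 / 8 = $7.875 ≈ $7.88

$7.88


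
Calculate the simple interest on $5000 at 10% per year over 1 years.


Use the formula I = P x R x T / 100
P x R x T = 5000 x 10 x 1 = 50000
I = 50000 / 100 = $500

$500


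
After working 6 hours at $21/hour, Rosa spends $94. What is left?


Calculate earnings:
6 x $21 = $126
Subtract spending:
$126 - $94 = $32

$32


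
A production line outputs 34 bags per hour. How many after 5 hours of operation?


Production rate: 34 bags per hour
Time: 5 hours
Total: 34 x 5 = 170 bags

170 bags


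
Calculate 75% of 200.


Convert percentage to decimal:
75% = 0.75
Multiply:
200 x 0.75 = 150

150


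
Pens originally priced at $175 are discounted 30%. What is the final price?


Calculate the discount amount:
30% of $175 = $52.50
Subtract from original:
$175 - $52.50 = $122.50

$122.50


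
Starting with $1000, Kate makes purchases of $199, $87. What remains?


Add up expenses:
$199 + $87 = $286
Subtract from budget:
$1000 - $286 = $714

$714


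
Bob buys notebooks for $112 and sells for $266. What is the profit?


Selling price = $266
Cost price = $112
Profit = selling price - cost price:
Profit = $266 - $112 = $154

$154


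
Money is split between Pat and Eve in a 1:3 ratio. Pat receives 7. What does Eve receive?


Find the multiplier:
7 / 1 = 7
Apply to Eve's share:
3 x 7 = 21

21


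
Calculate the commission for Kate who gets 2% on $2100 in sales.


Convert rate to decimal:
2% = 0.02
Multiply by sales:
$2100 x 0.02 = $42

$42


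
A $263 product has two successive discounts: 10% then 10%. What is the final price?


First discount:
10% of $263 = $26.30
Price after first discount:
$263 - $26.30 = $236.70
Second discount:
10% of $236.70 = $23.67
Final price:
$236.70 - $23.67 = $213.03

$213.03


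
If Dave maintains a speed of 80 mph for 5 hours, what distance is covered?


Use the formula: distance = speed x time
Speed = 80 mph, Time = 5 hours
80 x 5 = 400 miles

400 miles


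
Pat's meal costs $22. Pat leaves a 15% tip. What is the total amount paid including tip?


Calculate the tip:
15% of $22 = $3.30
Add tip to meal cost:
$22 + $3.30 = $25.30

$25.30


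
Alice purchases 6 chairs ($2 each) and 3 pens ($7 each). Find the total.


Cost of chairs:
6 x $2 = $12
Cost of pens:
3 x $7 = $21
Add both:
$12 + $21 = $33

$33


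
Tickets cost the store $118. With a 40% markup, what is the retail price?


Calculate the markup amount:
40% of $118 = $47.20
Add to cost:
$118 + $47.20 = $165.20

$165.20


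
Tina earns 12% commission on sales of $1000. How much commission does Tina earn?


Convert rate to decimal:
12% = 0.12
Multiply by sales:
$1000 x 0.12 = $120

$120


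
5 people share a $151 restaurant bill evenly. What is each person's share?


Total bill: $151
Number of people: 5
Each pays: $151 / 5 = $30.20

$30.20


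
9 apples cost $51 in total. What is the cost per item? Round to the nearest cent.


Total cost: $51
Number of items: 9
Unit price: $51 / 9 = $5.6666... ≈ $5.67

$5.67


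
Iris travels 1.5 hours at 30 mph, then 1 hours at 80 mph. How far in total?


Leg 1 distance:
30 x 1.5 = 45 miles
Leg 2 distance:
80 x 1 = 80 miles
Total distance:
45 + 80 = 125 miles

125 miles


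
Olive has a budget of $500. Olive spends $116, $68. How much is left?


Add up expenses:
$116 + $68 = $184
Subtract from budget:
$500 - $184 = $316

$316


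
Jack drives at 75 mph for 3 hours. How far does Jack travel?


Use the formula: distance = speed x time
Speed = 75 mph, Time = 3 hours
75 x 3 = 225 miles

225 miles


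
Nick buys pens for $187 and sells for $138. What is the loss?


Selling price = $138
Cost price = $187
Loss = cost price - selling price:
Loss = $187 - $138 = $49

$49


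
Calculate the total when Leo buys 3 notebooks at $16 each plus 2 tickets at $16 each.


Cost of notebooks:
3 x $16 = $48
Cost of tickets:
2 x $16 = $32
Add both:
$48 + $32 = $80

$80


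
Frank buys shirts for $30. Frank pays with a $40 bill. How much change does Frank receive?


Start with the amount paid:
$40
Subtract the price:
$40 - $30 = $10

$10


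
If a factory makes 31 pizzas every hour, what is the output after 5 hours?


Production rate: 31 pizzas per hour
Time: 5 hours
Total: 31 x 5 = 155 pizzas

155 pizzas


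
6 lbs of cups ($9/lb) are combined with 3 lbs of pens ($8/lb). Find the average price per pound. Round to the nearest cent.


Cost of cups:
6 x $9 = $54
Cost of pens:
3 x $8 = $24
Total cost: $54 + $24 = $78
Total weight: 9 lbs
Average: $78 / 9 = $8.6666... ≈ $8.67/lb

$8.67/lb


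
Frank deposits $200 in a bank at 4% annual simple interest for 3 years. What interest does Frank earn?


Use the formula I = P x R x T / 100
P x R x T = 200 x 4 x 3 = 2400
I = 2400 / 100 = $24

$24


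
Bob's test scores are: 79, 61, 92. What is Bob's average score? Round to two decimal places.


Add the scores:
79 + 61 + 92 = 232
Divide by the number of tests:
232 / 3 = 77.3333... ≈ 77.33

77.33


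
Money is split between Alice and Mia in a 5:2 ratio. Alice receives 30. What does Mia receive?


Find the multiplier:
30 / 5 = 6
Apply to Mia's share:
2 x 6 = 12

12


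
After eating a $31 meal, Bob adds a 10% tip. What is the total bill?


Calculate the tip:
10% of $31 = $3.10
Add tip to meal cost:
$31 + $3.10 = $34.10

$34.10


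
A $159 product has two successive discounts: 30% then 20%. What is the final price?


First discount:
30% of $159 = $47.70
Price after first discount:
$159 - $47.70 = $111.30
Second discount:
20% of $111.30 = $22.26
Final price:
$111.30 - $22.26 = $89.04

$89.04


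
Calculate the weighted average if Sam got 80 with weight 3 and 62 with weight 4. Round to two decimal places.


Weighted sum:
3 x 80 + 4 x 62 = 488
Total weight:
3 + 4 = 7
Weighted average:
488 / 7 = 69.7142... ≈ 69.71

69.71


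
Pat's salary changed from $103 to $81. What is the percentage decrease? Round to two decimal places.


Find the absolute change:
|81 - 103| = 22
Divide by original and multiply by 100:
22 / 103 x 100 = 21.3592...% ≈ 21.36%

21.36%


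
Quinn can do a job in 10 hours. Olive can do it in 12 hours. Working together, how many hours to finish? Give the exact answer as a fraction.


Quinn's rate: 1/10 of the job per hour
Olive's rate: 1/12 of the job per hour
Combined rate: 1/10 + 1/12 = 11/60 per hour
Time = 1 / (11/60) = 60/11 hours (≈ 5.45 hours)

60/11 hours


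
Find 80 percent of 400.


Convert percentage to decimal:
80% = 0.8
Multiply:
400 x 0.8 = 320

320


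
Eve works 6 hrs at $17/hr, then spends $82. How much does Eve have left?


Calculate earnings:
6 x $17 = $102
Subtract spending:
$102 - $82 = $20

$20


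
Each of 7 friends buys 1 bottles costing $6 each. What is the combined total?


Cost per person:
1 x $6 = $6
Group total:
7 x $6 = $42

$42


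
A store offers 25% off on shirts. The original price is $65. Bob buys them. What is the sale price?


Calculate the discount amount:
25% of $65 = $16.25
Subtract from original:
$65 - $16.25 = $48.75

$48.75


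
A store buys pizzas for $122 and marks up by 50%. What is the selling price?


Calculate the markup amount:
50% of $122 = $61
Add to cost:
$122 + $61 = $183

$183


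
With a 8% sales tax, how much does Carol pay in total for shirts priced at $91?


Calculate the tax:
8% of $91 = $7.28
Add tax to price:
$91 + $7.28 = $98.28

$98.28


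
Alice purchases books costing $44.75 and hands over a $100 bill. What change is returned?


Start with the amount paid:
$100
Subtract the price:
$100 - $44.75 = $55.25

$55.25


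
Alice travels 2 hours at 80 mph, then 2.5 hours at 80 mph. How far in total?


Leg 1 distance:
80 x 2 = 160 miles
Leg 2 distance:
80 x 2.5 = 200 miles
Total distance:
160 + 200 = 360 miles

360 miles


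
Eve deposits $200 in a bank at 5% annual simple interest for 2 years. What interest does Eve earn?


Use the formula I = P x R x T / 100
P x R x T = 200 x 5 x 2 = 2000
I = 2000 / 100 = $20

$20


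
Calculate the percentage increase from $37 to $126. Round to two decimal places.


Find the absolute change:
|126 - 37| = 89
Divide by original and multiply by 100:
89 / 37 x 100 = 240.5405...% ≈ 240.54%

240.54%


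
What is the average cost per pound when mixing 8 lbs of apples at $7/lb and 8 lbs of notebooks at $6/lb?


Cost of apples:
8 x $7 = $56
Cost of notebooks:
8 x $6 = $48
Total cost: $56 + $48 = $104
Total weight: 16 lbs
Average: $104 / 16 = $6.50/lb

$6.50/lb


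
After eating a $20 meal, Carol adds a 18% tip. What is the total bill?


Calculate the tip:
18% of $20 = $3.60
Add tip to meal cost:
$20 + $3.60 = $23.60

$23.60


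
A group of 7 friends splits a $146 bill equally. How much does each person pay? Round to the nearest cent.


Total bill: $146
Number of people: 7
Each pays: $146 / 7 = $20.8571... ≈ $20.86

$20.86


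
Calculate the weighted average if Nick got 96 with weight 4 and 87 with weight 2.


Weighted sum:
4 x 96 + 2 x 87 = 558
Total weight:
4 + 2 = 6
Weighted average:
558 / 6 = 93

93


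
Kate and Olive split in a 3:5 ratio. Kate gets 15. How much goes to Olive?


Find the multiplier:
15 / 3 = 5
Apply to Olive's share:
5 x 5 = 25

25


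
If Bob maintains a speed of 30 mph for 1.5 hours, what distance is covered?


Use the formula: distance = speed x time
Speed = 30 mph, Time = 1.5 hours
30 x 1.5 = 45 miles

45 miles


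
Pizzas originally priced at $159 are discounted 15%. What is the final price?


Calculate the discount amount:
15% of $159 = $23.85
Subtract from original:
$159 - $23.85 = $135.15

$135.15


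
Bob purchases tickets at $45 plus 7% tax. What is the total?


Calculate the tax:
7% of $45 = $3.15
Add tax to price:
$45 + $3.15 = $48.15

$48.15


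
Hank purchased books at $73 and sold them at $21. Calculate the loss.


Selling price = $21
Cost price = $73
Loss = cost price - selling price:
Loss = $73 - $21 = $52

$52


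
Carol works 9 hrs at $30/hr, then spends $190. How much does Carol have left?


Calculate earnings:
9 x $30 = $270
Subtract spending:
$270 - $190 = $80

$80


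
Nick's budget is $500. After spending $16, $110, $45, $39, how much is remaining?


Add up expenses:
$16 + $110 + $45 + $39 = $210
Subtract from budget:
$500 - $210 = $290

$290


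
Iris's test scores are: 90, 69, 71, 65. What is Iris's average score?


Add the scores:
90 + 69 + 71 + 65 = 295
Divide by the number of tests:
295 / 4 = 73.75

73.75


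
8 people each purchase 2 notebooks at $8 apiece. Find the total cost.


Cost per person:
2 x $8 = $16
Group total:
8 x $16 = $128

$128


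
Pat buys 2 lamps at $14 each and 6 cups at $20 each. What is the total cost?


Cost of lamps:
2 x $14 = $28
Cost of cups:
6 x $20 = $120
Add both:
$28 + $120 = $148

$148


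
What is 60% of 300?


Convert percentage to decimal:
60% = 0.6
Multiply:
300 x 0.6 = 180

180


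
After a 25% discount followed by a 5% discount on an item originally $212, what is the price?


First discount:
25% of $212 = $53
Price after first discount:
$212 - $53 = $159
Second discount:
5% of $159 = $7.95
Final price:
$159 - $7.95 = $151.05

$151.05


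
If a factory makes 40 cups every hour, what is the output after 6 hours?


Production rate: 40 cups per hour
Time: 6 hours
Total: 40 x 6 = 240 cups

240 cups


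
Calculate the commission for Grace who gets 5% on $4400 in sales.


Convert rate to decimal:
5% = 0.05
Multiply by sales:
$4400 x 0.05 = $220

$220


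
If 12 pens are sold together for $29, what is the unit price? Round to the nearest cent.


Total cost: $29
Number of items: 12
Unit price: $29 / 12 = $2.4166... ≈ $2.42

$2.42


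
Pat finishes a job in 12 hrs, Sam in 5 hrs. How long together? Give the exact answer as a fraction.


Pat's rate: 1/12 of the job per hour
Sam's rate: 1/5 of the job per hour
Combined rate: 1/12 + 1/5 = 17/60 per hour
Time = 1 / (17/60) = 60/17 hours (≈ 3.53 hours)

60/17 hours


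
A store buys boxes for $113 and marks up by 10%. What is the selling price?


Calculate the markup amount:
10% of $113 = $11.30
Add to cost:
$113 + $11.30 = $124.30

$124.30


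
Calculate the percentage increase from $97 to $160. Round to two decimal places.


Find the absolute change:
|160 - 97| = 63
Divide by original and multiply by 100:
63 / 97 x 100 = 64.9484...% ≈ 64.95%

64.95%


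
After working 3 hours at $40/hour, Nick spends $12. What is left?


Calculate earnings:
3 x $40 = $120
Subtract spending:
$120 - $12 = $108

$108


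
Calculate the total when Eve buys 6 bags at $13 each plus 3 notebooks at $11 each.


Cost of bags:
6 x $13 = $78
Cost of notebooks:
3 x $11 = $33
Add both:
$78 + $33 = $111

$111


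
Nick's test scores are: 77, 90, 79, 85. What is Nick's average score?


Add the scores:
77 + 90 + 79 + 85 = 331
Divide by the number of tests:
331 / 4 = 82.75

82.75


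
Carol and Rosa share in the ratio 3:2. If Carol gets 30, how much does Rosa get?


Find the multiplier:
30 / 3 = 10
Apply to Rosa's share:
2 x 10 = 20

20


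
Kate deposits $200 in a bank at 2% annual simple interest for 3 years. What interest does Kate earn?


Use the formula I = P x R x T / 100
P x R x T = 200 x 2 x 3 = 1200
I = 1200 / 100 = $12

$12


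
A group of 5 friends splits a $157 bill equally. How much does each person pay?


Total bill: $157
Number of people: 5
Each pays: $157 / 5 = $31.40

$31.40


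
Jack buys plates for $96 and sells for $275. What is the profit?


Selling price = $275
Cost price = $96
Profit = selling price - cost price:
Profit = $275 - $96 = $179

$179


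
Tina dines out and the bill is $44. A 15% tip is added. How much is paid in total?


Calculate the tip:
15% of $44 = $6.60
Add tip to meal cost:
$44 + $6.60 = $50.60

$50.60


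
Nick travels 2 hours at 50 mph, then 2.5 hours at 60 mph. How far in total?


Leg 1 distance:
50 x 2 = 100 miles
Leg 2 distance:
60 x 2.5 = 150 miles
Total distance:
100 + 150 = 250 miles

250 miles


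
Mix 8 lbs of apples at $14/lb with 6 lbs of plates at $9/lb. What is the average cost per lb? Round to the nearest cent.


Cost of apples:
8 x $14 = $112
Cost of plates:
6 x $9 = $54
Total cost: $112 + $54 = $166
Total weight: 14 lbs
Average: $166 / 14 = $11.8571... ≈ $11.86/lb

$11.86/lb


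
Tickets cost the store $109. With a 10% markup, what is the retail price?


Calculate the markup amount:
10% of $109 = $10.90
Add to cost:
$109 + $10.90 = $119.90

$119.90


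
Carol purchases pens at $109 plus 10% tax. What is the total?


Calculate the tax:
10% of $109 = $10.90
Add tax to price:
$109 + $10.90 = $119.90

$119.90


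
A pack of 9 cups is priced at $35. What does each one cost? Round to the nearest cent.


Total cost: $35
Number of items: 9
Unit price: $35 / 9 = $3.8888... ≈ $3.89

$3.89


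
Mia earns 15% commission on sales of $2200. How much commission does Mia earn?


Convert rate to decimal:
15% = 0.15
Multiply by sales:
$2200 x 0.15 = $330

$330


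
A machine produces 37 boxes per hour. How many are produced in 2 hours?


Production rate: 37 boxes per hour
Time: 2 hours
Total: 37 x 2 = 74 boxes

74 boxes


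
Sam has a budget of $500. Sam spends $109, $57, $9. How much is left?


Add up expenses:
$109 + $57 + $9 = $175
Subtract from budget:
$500 - $175 = $325

$325


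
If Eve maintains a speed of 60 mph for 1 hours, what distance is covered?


Use the formula: distance = speed x time
Speed = 60 mph, Time = 1 hours
60 x 1 = 60 miles

60 miles


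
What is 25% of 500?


Convert percentage to decimal:
25% = 0.25
Multiply:
500 x 0.25 = 125

125


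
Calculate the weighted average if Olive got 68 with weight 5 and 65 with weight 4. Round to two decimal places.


Weighted sum:
5 x 68 + 4 x 65 = 600
Total weight:
5 + 4 = 9
Weighted average:
600 / 9 = 66.6666... ≈ 66.67

66.67


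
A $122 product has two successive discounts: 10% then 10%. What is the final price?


First discount:
10% of $122 = $12.20
Price after first discount:
$122 - $12.20 = $109.80
Second discount:
10% of $109.80 = $10.98
Final price:
$109.80 - $10.98 = $98.82

$98.82


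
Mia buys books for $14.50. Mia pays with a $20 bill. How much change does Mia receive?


Start with the amount paid:
$20
Subtract the price:
$20 - $14.50 = $5.50

$5.50


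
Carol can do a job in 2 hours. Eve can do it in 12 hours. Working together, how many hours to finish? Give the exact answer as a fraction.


Carol's rate: 1/2 of the job per hour
Eve's rate: 1/12 of the job per hour
Combined rate: 1/2 + 1/12 = 7/12 per hour
Time = 1 / (7/12) = 12/7 hours (≈ 1.71 hours)

12/7 hours


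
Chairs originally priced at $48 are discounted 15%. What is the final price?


Calculate the discount amount:
15% of $48 = $7.20
Subtract from original:
$48 - $7.20 = $40.80

$40.80


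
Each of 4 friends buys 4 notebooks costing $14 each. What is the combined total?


Cost per person:
4 x $14 = $56
Group total:
4 x $56 = $224

$224


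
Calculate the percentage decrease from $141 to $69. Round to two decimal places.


Find the absolute change:
|69 - 141| = 72
Divide by original and multiply by 100:
72 / 141 x 100 = 51.0638...% ≈ 51.06%

51.06%


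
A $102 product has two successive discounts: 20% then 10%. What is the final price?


First discount:
20% of $102 = $20.40
Price after first discount:
$102 - $20.40 = $81.60
Second discount:
10% of $81.60 = $8.16
Final price:
$81.60 - $8.16 = $73.44

$73.44


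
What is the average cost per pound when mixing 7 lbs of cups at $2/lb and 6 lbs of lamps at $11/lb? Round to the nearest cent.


Cost of cups:
7 x $2 = $14
Cost of lamps:
6 x $11 = $66
Total cost: $14 + $66 = $80
Total weight: 13 lbs
Average: $80 / 13 = $6.1538... ≈ $6.15/lb

$6.15/lb


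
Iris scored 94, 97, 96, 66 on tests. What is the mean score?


Add the scores:
94 + 97 + 96 + 66 = 353
Divide by the number of tests:
353 / 4 = 88.25

88.25


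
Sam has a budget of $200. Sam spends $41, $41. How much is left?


Add up expenses:
$41 + $41 = $82
Subtract from budget:
$200 - $82 = $118

$118


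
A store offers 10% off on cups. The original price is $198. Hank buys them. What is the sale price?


Calculate the discount amount:
10% of $198 = $19.80
Subtract from original:
$198 - $19.80 = $178.20

$178.20


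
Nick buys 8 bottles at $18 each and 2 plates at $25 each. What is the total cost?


Cost of bottles:
8 x $18 = $144
Cost of plates:
2 x $25 = $50
Add both:
$144 + $50 = $194

$194


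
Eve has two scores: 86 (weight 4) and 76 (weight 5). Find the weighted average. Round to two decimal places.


Weighted sum:
4 x 86 + 5 x 76 = 724
Total weight:
4 + 5 = 9
Weighted average:
724 / 9 = 80.4444... ≈ 80.44

80.44


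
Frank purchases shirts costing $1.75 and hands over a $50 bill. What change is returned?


Start with the amount paid:
$50
Subtract the price:
$50 - $1.75 = $48.25

$48.25


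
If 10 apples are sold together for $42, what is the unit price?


Total cost: $42
Number of items: 10
Unit price: $42 / 10 = $4.20

$4.20


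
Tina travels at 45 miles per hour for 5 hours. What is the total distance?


Use the formula: distance = speed x time
Speed = 45 mph, Time = 5 hours
45 x 5 = 225 miles

225 miles


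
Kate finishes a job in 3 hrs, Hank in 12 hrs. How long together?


Kate's rate: 1/3 of the job per hour
Hank's rate: 1/12 of the job per hour
Combined rate: 1/3 + 1/12 = 5/12 per hour
Time = 1 / (5/12) = 12/5 = 2.4 hours

2.4 hours


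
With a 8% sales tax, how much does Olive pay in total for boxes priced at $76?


Calculate the tax:
8% of $76 = $6.08
Add tax to price:
$76 + $6.08 = $82.08

$82.08


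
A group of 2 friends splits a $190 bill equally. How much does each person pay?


Total bill: $190
Number of people: 2
Each pays: $190 / 2 = $95

$95


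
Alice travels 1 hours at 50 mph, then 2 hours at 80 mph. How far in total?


Leg 1 distance:
50 x 1 = 50 miles
Leg 2 distance:
80 x 2 = 160 miles
Total distance:
50 + 160 = 210 miles

210 miles


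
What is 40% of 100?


Convert percentage to decimal:
40% = 0.4
Multiply:
100 x 0.4 = 40

40


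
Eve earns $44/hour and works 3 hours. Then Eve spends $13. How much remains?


Calculate earnings:
3 x $44 = $132
Subtract spending:
$132 - $13 = $119

$119


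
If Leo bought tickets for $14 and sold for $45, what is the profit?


Selling price = $45
Cost price = $14
Profit = selling price - cost price:
Profit = $45 - $14 = $31

$31


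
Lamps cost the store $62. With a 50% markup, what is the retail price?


Calculate the markup amount:
50% of $62 = $31
Add to cost:
$62 + $31 = $93

$93


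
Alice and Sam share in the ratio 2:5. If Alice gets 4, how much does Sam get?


Find the multiplier:
4 / 2 = 2
Apply to Sam's share:
5 x 2 = 10

10


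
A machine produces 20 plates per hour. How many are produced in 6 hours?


Production rate: 20 plates per hour
Time: 6 hours
Total: 20 x 6 = 120 plates

120 plates


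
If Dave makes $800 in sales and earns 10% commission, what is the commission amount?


Convert rate to decimal:
10% = 0.1
Multiply by sales:
$800 x 0.1 = $80

$80


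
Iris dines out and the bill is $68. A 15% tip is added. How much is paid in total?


Calculate the tip:
15% of $68 = $10.20
Add tip to meal cost:
$68 + $10.20 = $78.20

$78.20


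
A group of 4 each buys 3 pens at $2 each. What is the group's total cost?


Cost per person:
3 x $2 = $6
Group total:
4 x $6 = $24

$24


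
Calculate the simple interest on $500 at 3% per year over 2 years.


Use the formula I = P x R x T / 100
P x R x T = 500 x 3 x 2 = 3000
I = 3000 / 100 = $30

$30


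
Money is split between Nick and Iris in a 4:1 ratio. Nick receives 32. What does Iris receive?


Find the multiplier:
32 / 4 = 8
Apply to Iris's share:
1 x 8 = 8

8


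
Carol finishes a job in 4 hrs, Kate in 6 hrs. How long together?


Carol's rate: 1/4 of the job per hour
Kate's rate: 1/6 of the job per hour
Combined rate: 1/4 + 1/6 = 5/12 per hour
Time = 1 / (5/12) = 12/5 = 2.4 hours

2.4 hours


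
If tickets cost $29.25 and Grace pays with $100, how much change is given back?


Start with the amount paid:
$100
Subtract the price:
$100 - $29.25 = $70.75

$70.75


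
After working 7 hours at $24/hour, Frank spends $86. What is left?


Calculate earnings:
7 x $24 = $168
Subtract spending:
$168 - $86 = $82

$82


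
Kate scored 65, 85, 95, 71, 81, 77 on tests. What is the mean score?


Add the scores:
65 + 85 + 95 + 71 + 81 + 77 = 474
Divide by the number of tests:
474 / 6 = 79

79


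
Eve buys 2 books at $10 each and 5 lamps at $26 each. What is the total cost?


Cost of books:
2 x $10 = $20
Cost of lamps:
5 x $26 = $130
Add both:
$20 + $130 = $150

$150


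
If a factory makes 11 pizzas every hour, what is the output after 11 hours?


Production rate: 11 pizzas per hour
Time: 11 hours
Total: 11 x 11 = 121 pizzas

121 pizzas


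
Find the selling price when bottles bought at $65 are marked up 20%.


Calculate the markup amount:
20% of $65 = $13
Add to cost:
$65 + $13 = $78

$78


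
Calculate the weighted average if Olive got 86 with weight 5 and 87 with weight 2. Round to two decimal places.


Weighted sum:
5 x 86 + 2 x 87 = 604
Total weight:
5 + 2 = 7
Weighted average:
604 / 7 = 86.2857... ≈ 86.29

86.29


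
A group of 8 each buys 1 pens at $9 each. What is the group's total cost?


Cost per person:
1 x $9 = $9
Group total:
8 x $9 = $72

$72


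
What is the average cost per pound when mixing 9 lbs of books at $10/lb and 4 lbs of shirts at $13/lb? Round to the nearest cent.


Cost of books:
9 x $10 = $90
Cost of shirts:
4 x $13 = $52
Total cost: $90 + $52 = $142
Total weight: 13 lbs
Average: $142 / 13 = $10.9230... ≈ $10.92/lb

$10.92/lb


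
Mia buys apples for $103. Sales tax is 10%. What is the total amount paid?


Calculate the tax:
10% of $103 = $10.30
Add tax to price:
$103 + $10.30 = $113.30

$113.30


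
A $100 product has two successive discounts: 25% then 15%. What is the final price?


First discount:
25% of $100 = $25
Price after first discount:
$100 - $25 = $75
Second discount:
15% of $75 = $11.25
Final price:
$75 - $11.25 = $63.75

$63.75


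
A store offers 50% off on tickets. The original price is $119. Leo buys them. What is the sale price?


Calculate the discount amount:
50% of $119 = $59.50
Subtract from original:
$119 - $59.50 = $59.50

$59.50


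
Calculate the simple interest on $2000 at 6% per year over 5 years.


Use the formula I = P x R x T / 100
P x R x T = 2000 x 6 x 5 = 60000
I = 60000 / 100 = $600

$600


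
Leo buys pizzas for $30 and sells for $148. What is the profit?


Selling price = $148
Cost price = $30
Profit = selling price - cost price:
Profit = $148 - $30 = $118

$118


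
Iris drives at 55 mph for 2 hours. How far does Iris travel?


Use the formula: distance = speed x time
Speed = 55 mph, Time = 2 hours
55 x 2 = 110 miles

110 miles


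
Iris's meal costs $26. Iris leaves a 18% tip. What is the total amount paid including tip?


Calculate the tip:
18% of $26 = $4.68
Add tip to meal cost:
$26 + $4.68 = $30.68

$30.68


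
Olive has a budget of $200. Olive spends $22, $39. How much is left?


Add up expenses:
$22 + $39 = $61
Subtract from budget:
$200 - $61 = $139

$139


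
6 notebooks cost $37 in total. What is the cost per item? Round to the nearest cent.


Total cost: $37
Number of items: 6
Unit price: $37 / 6 = $6.1666... ≈ $6.17

$6.17


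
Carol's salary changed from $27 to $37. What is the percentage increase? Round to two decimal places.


Find the absolute change:
|37 - 27| = 10
Divide by original and multiply by 100:
10 / 27 x 100 = 37.0370...% ≈ 37.04%

37.04%


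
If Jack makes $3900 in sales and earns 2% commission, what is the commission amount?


Convert rate to decimal:
2% = 0.02
Multiply by sales:
$3900 x 0.02 = $78

$78


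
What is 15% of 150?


Convert percentage to decimal:
15% = 0.15
Multiply:
150 x 0.15 = 22.5

22.5


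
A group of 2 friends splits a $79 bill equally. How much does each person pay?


Total bill: $79
Number of people: 2
Each pays: $79 / 2 = $39.50

$39.50


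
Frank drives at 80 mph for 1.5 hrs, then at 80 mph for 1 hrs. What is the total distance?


Leg 1 distance:
80 x 1.5 = 120 miles
Leg 2 distance:
80 x 1 = 80 miles
Total distance:
120 + 80 = 200 miles

200 miles


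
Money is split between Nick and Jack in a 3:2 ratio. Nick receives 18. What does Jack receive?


Find the multiplier:
18 / 3 = 6
Apply to Jack's share:
2 x 6 = 12

12


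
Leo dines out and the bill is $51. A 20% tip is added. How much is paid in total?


Calculate the tip:
20% of $51 = $10.20
Add tip to meal cost:
$51 + $10.20 = $61.20

$61.20


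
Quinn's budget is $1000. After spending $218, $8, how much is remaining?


Add up expenses:
$218 + $8 = $226
Subtract from budget:
$1000 - $226 = $774

$774


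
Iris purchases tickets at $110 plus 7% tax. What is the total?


Calculate the tax:
7% of $110 = $7.70
Add tax to price:
$110 + $7.70 = $117.70

$117.70


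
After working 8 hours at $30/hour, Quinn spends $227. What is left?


Calculate earnings:
8 x $30 = $240
Subtract spending:
$240 - $227 = $13

$13


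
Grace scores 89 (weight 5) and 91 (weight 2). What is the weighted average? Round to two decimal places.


Weighted sum:
5 x 89 + 2 x 91 = 627
Total weight:
5 + 2 = 7
Weighted average:
627 / 7 = 89.5714... ≈ 89.57

89.57


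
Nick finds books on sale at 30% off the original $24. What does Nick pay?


Calculate the discount amount:
30% of $24 = $7.20
Subtract from original:
$24 - $7.20 = $16.80

$16.80


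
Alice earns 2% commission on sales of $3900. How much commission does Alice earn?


Convert rate to decimal:
2% = 0.02
Multiply by sales:
$3900 x 0.02 = $78

$78


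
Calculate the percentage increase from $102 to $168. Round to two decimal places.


Find the absolute change:
|168 - 102| = 66
Divide by original and multiply by 100:
66 / 102 x 100 = 64.7058...% ≈ 64.71%

64.71%


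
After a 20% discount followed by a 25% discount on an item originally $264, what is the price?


First discount:
20% of $264 = $52.80
Price after first discount:
$264 - $52.80 = $211.20
Second discount:
25% of $211.20 = $52.80
Final price:
$211.20 - $52.80 = $158.40

$158.40


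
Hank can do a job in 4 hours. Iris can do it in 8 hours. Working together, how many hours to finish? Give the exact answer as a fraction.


Hank's rate: 1/4 of the job per hour
Iris's rate: 1/8 of the job per hour
Combined rate: 1/4 + 1/8 = 3/8 per hour
Time = 1 / (3/8) = 8/3 hours (≈ 2.67 hours)

8/3 hours


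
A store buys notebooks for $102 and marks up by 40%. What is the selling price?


Calculate the markup amount:
40% of $102 = $40.80
Add to cost:
$102 + $40.80 = $142.80

$142.80


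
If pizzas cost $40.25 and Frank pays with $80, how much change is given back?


Start with the amount paid:
$80
Subtract the price:
$80 - $40.25 = $39.75

$39.75


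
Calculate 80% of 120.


Convert percentage to decimal:
80% = 0.8
Multiply:
120 x 0.8 = 96

96


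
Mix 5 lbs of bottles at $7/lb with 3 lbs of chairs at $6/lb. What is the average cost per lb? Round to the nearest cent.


Cost of bottles:
5 x $7 = $35
Cost of chairs:
3 x $6 = $18
Total cost: $35 + $18 = $53
Total weight: 8 lbs
Average: $53 / 8 = $6.625 ≈ $6.63/lb

$6.63/lb


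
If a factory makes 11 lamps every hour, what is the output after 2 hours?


Production rate: 11 lamps per hour
Time: 2 hours
Total: 11 x 2 = 22 lamps

22 lamps


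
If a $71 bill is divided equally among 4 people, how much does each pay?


Total bill: $71
Number of people: 4
Each pays: $71 / 4 = $17.75

$17.75


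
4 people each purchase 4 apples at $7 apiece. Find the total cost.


Cost per person:
4 x $7 = $28
Group total:
4 x $28 = $112

$112


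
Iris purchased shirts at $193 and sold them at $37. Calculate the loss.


Selling price = $37
Cost price = $193
Loss = cost price - selling price:
Loss = $193 - $37 = $156

$156


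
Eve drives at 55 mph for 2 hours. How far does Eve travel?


Use the formula: distance = speed x time
Speed = 55 mph, Time = 2 hours
55 x 2 = 110 miles

110 miles


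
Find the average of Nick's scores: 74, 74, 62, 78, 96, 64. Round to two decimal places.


Add the scores:
74 + 74 + 62 + 78 + 96 + 64 = 448
Divide by the number of tests:
448 / 6 = 74.6666... ≈ 74.67

74.67


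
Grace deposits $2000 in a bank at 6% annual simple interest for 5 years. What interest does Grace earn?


Use the formula I = P x R x T / 100
P x R x T = 2000 x 6 x 5 = 60000
I = 60000 / 100 = $600

$600


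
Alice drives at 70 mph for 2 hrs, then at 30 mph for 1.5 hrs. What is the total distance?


Leg 1 distance:
70 x 2 = 140 miles
Leg 2 distance:
30 x 1.5 = 45 miles
Total distance:
140 + 45 = 185 miles

185 miles


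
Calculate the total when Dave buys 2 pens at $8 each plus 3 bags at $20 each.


Cost of pens:
2 x $8 = $16
Cost of bags:
3 x $20 = $60
Add both:
$16 + $60 = $76

$76


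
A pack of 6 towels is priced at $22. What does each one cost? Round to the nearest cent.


Total cost: $22
Number of items: 6
Unit price: $22 / 6 = $3.6666... ≈ $3.67

$3.67


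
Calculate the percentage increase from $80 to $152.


Find the absolute change:
|152 - 80| = 72
Divide by original and multiply by 100:
72 / 80 x 100 = 90%

90%


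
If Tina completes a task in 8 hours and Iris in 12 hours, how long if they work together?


Tina's rate: 1/8 of the job per hour
Iris's rate: 1/12 of the job per hour
Combined rate: 1/8 + 1/12 = 5/24 per hour
Time = 1 / (5/24) = 24/5 = 4.8 hours

4.8 hours


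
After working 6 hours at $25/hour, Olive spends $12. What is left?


Calculate earnings:
6 x $25 = $150
Subtract spending:
$150 - $12 = $138

$138


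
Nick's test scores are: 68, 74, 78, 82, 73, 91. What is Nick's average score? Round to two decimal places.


Add the scores:
68 + 74 + 78 + 82 + 73 + 91 = 466
Divide by the number of tests:
466 / 6 = 77.6666... ≈ 77.67

77.67


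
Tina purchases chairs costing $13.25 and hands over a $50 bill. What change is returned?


Start with the amount paid:
$50
Subtract the price:
$50 - $13.25 = $36.75

$36.75


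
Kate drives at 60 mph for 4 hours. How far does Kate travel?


Use the formula: distance = speed x time
Speed = 60 mph, Time = 4 hours
60 x 4 = 240 miles

240 miles


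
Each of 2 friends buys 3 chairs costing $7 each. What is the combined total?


Cost per person:
3 x $7 = $21
Group total:
2 x $21 = $42

$42


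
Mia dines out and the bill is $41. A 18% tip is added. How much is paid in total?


Calculate the tip:
18% of $41 = $7.38
Add tip to meal cost:
$41 + $7.38 = $48.38

$48.38


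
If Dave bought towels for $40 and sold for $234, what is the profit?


Selling price = $234
Cost price = $40
Profit = selling price - cost price:
Profit = $234 - $40 = $194

$194


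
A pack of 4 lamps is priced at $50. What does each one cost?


Total cost: $50
Number of items: 4
Unit price: $50 / 4 = $12.50

$12.50


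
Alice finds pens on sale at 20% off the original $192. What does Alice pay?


Calculate the discount amount:
20% of $192 = $38.40
Subtract from original:
$192 - $38.40 = $153.60

$153.60


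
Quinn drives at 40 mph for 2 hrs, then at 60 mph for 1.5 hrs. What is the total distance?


Leg 1 distance:
40 x 2 = 80 miles
Leg 2 distance:
60 x 1.5 = 90 miles
Total distance:
80 + 90 = 170 miles

170 miles


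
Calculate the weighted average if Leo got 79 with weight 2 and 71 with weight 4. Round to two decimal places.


Weighted sum:
2 x 79 + 4 x 71 = 442
Total weight:
2 + 4 = 6
Weighted average:
442 / 6 = 73.6666... ≈ 73.67

73.67


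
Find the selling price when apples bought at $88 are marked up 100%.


Calculate the markup amount:
100% of $88 = $88
Add to cost:
$88 + $88 = $176

$176


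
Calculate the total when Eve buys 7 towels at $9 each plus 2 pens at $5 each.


Cost of towels:
7 x $9 = $63
Cost of pens:
2 x $5 = $10
Add both:
$63 + $10 = $73

$73


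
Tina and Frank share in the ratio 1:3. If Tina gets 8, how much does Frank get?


Find the multiplier:
8 / 1 = 8
Apply to Frank's share:
3 x 8 = 24

24


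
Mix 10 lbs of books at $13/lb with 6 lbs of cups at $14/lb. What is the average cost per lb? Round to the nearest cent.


Cost of books:
10 x $13 = $130
Cost of cups:
6 x $14 = $84
Total cost: $130 + $84 = $214
Total weight: 16 lbs
Average: $214 / 16 = $13.375 ≈ $13.38/lb

$13.38/lb


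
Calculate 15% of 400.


Convert percentage to decimal:
15% = 0.15
Multiply:
400 x 0.15 = 60

60


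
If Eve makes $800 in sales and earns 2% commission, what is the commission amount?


Convert rate to decimal:
2% = 0.02
Multiply by sales:
$800 x 0.02 = $16

$16


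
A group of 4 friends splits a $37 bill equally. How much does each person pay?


Total bill: $37
Number of people: 4
Each pays: $37 / 4 = $9.25

$9.25


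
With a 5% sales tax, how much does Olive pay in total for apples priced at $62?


Calculate the tax:
5% of $62 = $3.10
Add tax to price:
$62 + $3.10 = $65.10

$65.10


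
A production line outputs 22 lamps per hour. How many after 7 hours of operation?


Production rate: 22 lamps per hour
Time: 7 hours
Total: 22 x 7 = 154 lamps

154 lamps


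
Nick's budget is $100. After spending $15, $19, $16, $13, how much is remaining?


Add up expenses:
$15 + $19 + $16 + $13 = $63
Subtract from budget:
$100 - $63 = $37

$37


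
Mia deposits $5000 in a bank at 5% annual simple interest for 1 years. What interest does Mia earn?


Use the formula I = P x R x T / 100
P x R x T = 5000 x 5 x 1 = 25000
I = 25000 / 100 = $250

$250


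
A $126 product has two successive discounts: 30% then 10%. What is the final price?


First discount:
30% of $126 = $37.80
Price after first discount:
$126 - $37.80 = $88.20
Second discount:
10% of $88.20 = $8.82
Final price:
$88.20 - $8.82 = $79.38

$79.38


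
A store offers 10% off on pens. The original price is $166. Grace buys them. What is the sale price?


Calculate the discount amount:
10% of $166 = $16.60
Subtract from original:
$166 - $16.60 = $149.40

$149.40


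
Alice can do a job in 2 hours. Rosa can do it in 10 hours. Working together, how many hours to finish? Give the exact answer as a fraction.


Alice's rate: 1/2 of the job per hour
Rosa's rate: 1/10 of the job per hour
Combined rate: 1/2 + 1/10 = 3/5 per hour
Time = 1 / (3/5) = 5/3 hours (≈ 1.67 hours)

5/3 hours
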